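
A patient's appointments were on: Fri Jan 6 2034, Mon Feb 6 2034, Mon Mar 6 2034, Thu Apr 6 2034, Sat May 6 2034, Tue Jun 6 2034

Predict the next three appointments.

Each date is the 6th; the gaps (31, 28, 31, 30, 31) track the month lengths.
The rule is the 6th of each month.
July 2034: Thu Jul 6 2034.
Next: August 2034 → Sun Aug 6 2034.
Next: September 2034 → Wed Sep 6 2034.

Thu Jul 6 2034, Sun Aug 6 2034, Wed Sep 6 2034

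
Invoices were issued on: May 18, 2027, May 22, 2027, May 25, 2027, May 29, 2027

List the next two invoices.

Gaps: 4, 3, 4 days — not constant, but cyclic with period 2.
The events fall on every Tuesday and Saturday.
Next Tuesday: June 1, 2027.
The following Saturday is June 5, 2027.

June 1, 2027; June 5, 2027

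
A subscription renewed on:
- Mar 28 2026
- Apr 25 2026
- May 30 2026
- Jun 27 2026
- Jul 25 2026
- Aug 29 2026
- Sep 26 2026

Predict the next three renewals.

These are Saturdays with 28, 35, 28, 28, 35, 28-day gaps.
Each is the final Saturday of its month — May 30 2026 is past the 28th, so '4th Saturday' doesn't fit.
Last Saturday of October 2026: Oct 31 2026.
November 2026 ends with Saturday Nov 28 2026.
December 2026 ends with Saturday Dec 26 2026.

Oct 31 2026, Nov 28 2026, Dec 26 2026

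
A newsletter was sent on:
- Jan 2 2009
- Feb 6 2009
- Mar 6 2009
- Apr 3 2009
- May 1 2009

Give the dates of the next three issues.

Jun 5 2009, Jul 3 2009, Aug 7 2009

Gaps: 35, 28, 28, 28 days — a mix of 28 and 35. Every date is a Friday.
Each is the 1st Friday of its month.
June 2009 — 1st Friday is Jun 5 2009.
July 2009 — 1st Friday is Jul 3 2009.
1st Friday of August 2009: Aug 7 2009.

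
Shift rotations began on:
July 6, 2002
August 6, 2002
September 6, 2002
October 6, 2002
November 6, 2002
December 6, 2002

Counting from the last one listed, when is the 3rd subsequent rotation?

The day-of-month is always 6 (31, 31, 30, 31, 30 days between events).
So this recurs on the 6th of each month.
Next: January 2003 → January 6, 2003.
Next: February 2003 → February 6, 2003.
Next: March 2003 → March 6, 2003.

March 6, 2003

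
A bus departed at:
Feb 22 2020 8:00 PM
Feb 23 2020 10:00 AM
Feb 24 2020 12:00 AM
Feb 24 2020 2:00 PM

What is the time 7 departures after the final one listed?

Feb 28 2020 4:00 PM

Gaps: 14, 14, 14 hours — each event is 14 hours after the previous one.
Feb 24 2020 2:00 PM + 14 h = Feb 25 2020 4:00 AM.
Feb 25 2020 4:00 AM + 14 h = Feb 25 2020 6:00 PM.
Feb 25 2020 6:00 PM + 14 h = Feb 26 2020 8:00 AM.
Feb 26 2020 8:00 AM + 14 h = Feb 26 2020 10:00 PM.
Feb 26 2020 10:00 PM + 14 h = Feb 27 2020 12:00 PM.
Feb 27 2020 12:00 PM + 14 h = Feb 28 2020 2:00 AM.
Feb 28 2020 2:00 AM + 14 h = Feb 28 2020 4:00 PM.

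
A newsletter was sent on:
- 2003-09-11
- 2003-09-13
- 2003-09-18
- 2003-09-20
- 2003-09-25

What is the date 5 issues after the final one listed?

Every event lands on a Thursday or Saturday (gaps cycle 2, 5, 2, 5).
So the schedule is: every Thursday and Saturday.
The following Saturday is 2003-09-27.
Next Thursday: 2003-10-02.
The following Saturday is 2003-10-04.
Next Thursday: 2003-10-09.
Next Saturday: 2003-10-11.

2003-10-11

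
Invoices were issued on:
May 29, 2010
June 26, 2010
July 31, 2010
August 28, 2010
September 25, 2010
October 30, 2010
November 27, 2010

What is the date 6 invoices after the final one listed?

These are Saturdays with 28, 35, 28, 28, 35, 28-day gaps.
Each is the final Saturday of its month — May 29, 2010 is past the 28th, so '4th Saturday' doesn't fit.
Last Saturday of December 2010: December 25, 2010.
Last Saturday of January 2011: January 29, 2011.
Last Saturday of February 2011: February 26, 2011.
March 2011 ends with Saturday March 26, 2011.
Last Saturday of April 2011: April 30, 2011.
May 2011 ends with Saturday May 28, 2011.

May 28, 2011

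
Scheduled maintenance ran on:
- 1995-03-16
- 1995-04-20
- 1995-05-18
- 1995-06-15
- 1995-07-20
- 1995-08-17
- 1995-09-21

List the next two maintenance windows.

Gaps: 35, 28, 28, 35, 28, 35 days — a mix of 28 and 35. Every date is a Thursday.
Each is the 3rd Thursday of its month.
3rd Thursday of October 1995: 1995-10-19.
November 1995 — 3rd Thursday is 1995-11-16.

1995-10-19, 1995-11-16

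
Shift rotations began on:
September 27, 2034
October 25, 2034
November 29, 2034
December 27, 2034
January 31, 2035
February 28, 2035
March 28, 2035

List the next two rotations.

These are Wednesdays with 28, 35, 28, 35, 28, 28-day gaps.
Each is the final Wednesday of its month — November 29, 2034 is past the 28th, so '4th Wednesday' doesn't fit.
April 2035 ends with Wednesday April 25, 2035.
Last Wednesday of May 2035: May 30, 2035.

April 25, 2035; May 30, 2035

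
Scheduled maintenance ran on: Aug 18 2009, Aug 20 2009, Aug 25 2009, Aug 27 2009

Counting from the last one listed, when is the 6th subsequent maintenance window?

Sep 17 2009

Gaps: 2, 5, 2 days — not constant, but cyclic with period 2.
The events fall on every Tuesday and Thursday.
The following Tuesday is Sep 1 2009.
The following Thursday is Sep 3 2009.
The following Tuesday is Sep 8 2009.
The following Thursday is Sep 10 2009.
The following Tuesday is Sep 15 2009.
Next Thursday: Sep 17 2009.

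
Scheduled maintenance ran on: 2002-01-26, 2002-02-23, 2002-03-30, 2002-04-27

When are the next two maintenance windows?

All Saturdays; the gaps (28, 35, 28) vary with month length.
This is the last Saturday of each month.
Last Saturday of May 2002: 2002-05-25.
Last Saturday of June 2002: 2002-06-29.

2002-05-25, 2002-06-29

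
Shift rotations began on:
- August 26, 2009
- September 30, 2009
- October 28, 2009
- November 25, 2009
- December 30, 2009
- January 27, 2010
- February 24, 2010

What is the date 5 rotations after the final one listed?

July 28, 2010

Every date is a Wednesday; gaps 35, 28, 28, 35, 28, 28 days.
Each is the last Wednesday of its month (at least one falls on the 29th or later, ruling out '4th Wednesday').
March 2010 ends with Wednesday March 31, 2010.
April 2010 ends with Wednesday April 28, 2010.
Last Wednesday of May 2010: May 26, 2010.
Last Wednesday of June 2010: June 30, 2010.
Last Wednesday of July 2010: July 28, 2010.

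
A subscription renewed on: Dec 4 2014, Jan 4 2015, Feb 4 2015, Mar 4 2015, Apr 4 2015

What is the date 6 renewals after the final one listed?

The day-of-month is always 4 (31, 31, 28, 31 days between events).
So this recurs on the 4th of each month.
Next: May 2015 → May 4 2015.
Next: June 2015 → Jun 4 2015.
Next: July 2015 → Jul 4 2015.
Next: August 2015 → Aug 4 2015.
September 2015: Sep 4 2015.
Next: October 2015 → Oct 4 2015.

Oct 4 2015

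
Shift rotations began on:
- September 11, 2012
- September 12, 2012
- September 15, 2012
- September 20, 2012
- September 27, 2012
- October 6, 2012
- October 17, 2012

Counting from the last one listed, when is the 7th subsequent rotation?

February 27, 2013

Gaps: 1, 3, 5, 7, 9, 11 days — each gap is 2 larger than the previous one.
Next gap: 13 days. October 17, 2012 + 13 days = October 30, 2012.
Next gap: 15 days. October 30, 2012 + 15 days = November 14, 2012.
Next gap: 17 days. November 14, 2012 + 17 days = December 1, 2012.
Next gap: 19 days. December 1, 2012 + 19 days = December 20, 2012.
Next gap: 21 days. December 20, 2012 + 21 days = January 10, 2013.
Next gap: 23 days. January 10, 2013 + 23 days = February 2, 2013.
Next gap: 25 days. February 2, 2013 + 25 days = February 27, 2013.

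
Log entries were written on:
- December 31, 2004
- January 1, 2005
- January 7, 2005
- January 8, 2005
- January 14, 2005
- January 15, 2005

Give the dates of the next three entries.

Every event lands on a Friday or Saturday (gaps cycle 1, 6, 1, 6, 1).
So the schedule is: every Friday and Saturday.
Next Friday: January 21, 2005.
The following Saturday is January 22, 2005.
Next Friday: January 28, 2005.

January 21, 2005; January 22, 2005; January 28, 2005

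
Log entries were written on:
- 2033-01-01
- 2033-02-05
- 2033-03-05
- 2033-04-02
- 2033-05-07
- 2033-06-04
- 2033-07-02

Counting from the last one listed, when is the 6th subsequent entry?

All dates are Saturdays, 35, 28, 28, 35, 28, 28 days apart.
Specifically, the 1st Saturday of each month.
August 2033 — 1st Saturday is 2033-08-06.
1st Saturday of September 2033: 2033-09-03.
October 2033 — 1st Saturday is 2033-10-01.
November 2033 — 1st Saturday is 2033-11-05.
1st Saturday of December 2033: 2033-12-03.
1st Saturday of January 2034: 2034-01-07.

2034-01-07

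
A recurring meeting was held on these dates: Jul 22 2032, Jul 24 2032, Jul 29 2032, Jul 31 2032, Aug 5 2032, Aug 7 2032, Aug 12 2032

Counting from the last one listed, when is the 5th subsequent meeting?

Aug 28 2032

The gap pattern 2, 5, 2, 5, 2, 5 repeats every 2 events.
These are the Thursdays and Saturdays of each week.
Next Saturday: Aug 14 2032.
Next Thursday: Aug 19 2032.
Next Saturday: Aug 21 2032.
The following Thursday is Aug 26 2032.
Next Saturday: Aug 28 2032.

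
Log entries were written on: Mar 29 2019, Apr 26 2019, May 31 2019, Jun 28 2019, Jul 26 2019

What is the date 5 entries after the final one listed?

These are Fridays with 28, 35, 28, 28-day gaps.
Each is the final Friday of its month — Mar 29 2019 is past the 28th, so '4th Friday' doesn't fit.
August 2019 ends with Friday Aug 30 2019.
Last Friday of September 2019: Sep 27 2019.
Last Friday of October 2019: Oct 25 2019.
November 2019 ends with Friday Nov 29 2019.
Last Friday of December 2019: Dec 27 2019.

Dec 27 2019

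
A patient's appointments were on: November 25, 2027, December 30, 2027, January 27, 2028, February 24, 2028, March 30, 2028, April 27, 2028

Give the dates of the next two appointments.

May 25, 2028; June 29, 2028

All Thursdays; the gaps (35, 28, 28, 35, 28) vary with month length.
This is the last Thursday of each month.
Last Thursday of May 2028: May 25, 2028.
Last Thursday of June 2028: June 29, 2028.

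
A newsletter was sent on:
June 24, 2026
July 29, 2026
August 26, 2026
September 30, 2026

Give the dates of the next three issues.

All Wednesdays; the gaps (35, 28, 35) vary with month length.
This is the last Wednesday of each month.
Last Wednesday of October 2026: October 28, 2026.
Last Wednesday of November 2026: November 25, 2026.
Last Wednesday of December 2026: December 30, 2026.

October 28, 2026; November 25, 2026; December 30, 2026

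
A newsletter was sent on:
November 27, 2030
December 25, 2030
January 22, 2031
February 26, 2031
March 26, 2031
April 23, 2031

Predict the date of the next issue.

Gaps: 28, 28, 35, 28, 28 days — a mix of 28 and 35. Every date is a Wednesday.
Each is the 4th Wednesday of its month.
4th Wednesday of May 2031: May 28, 2031.

May 28, 2031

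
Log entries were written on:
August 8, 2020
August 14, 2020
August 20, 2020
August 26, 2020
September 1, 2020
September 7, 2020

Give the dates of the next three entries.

September 13, 2020; September 19, 2020; September 25, 2020

Every event comes 6 days after the last (6, 6, 6, 6, 6).
September 7, 2020 + 6 days = September 13, 2020.
September 13, 2020 + 6 days = September 19, 2020.
September 19, 2020 + 6 days = September 25, 2020.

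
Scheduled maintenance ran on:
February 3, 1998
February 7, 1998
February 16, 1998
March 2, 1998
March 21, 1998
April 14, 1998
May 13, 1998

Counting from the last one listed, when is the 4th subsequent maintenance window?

October 26, 1998

The spacing grows by 5 each time: 4, 9, 14, 19, 24, 29 days.
Next gap: 34 days. May 13, 1998 + 34 days = June 16, 1998.
Next gap: 39 days. June 16, 1998 + 39 days = July 25, 1998.
Next gap: 44 days. July 25, 1998 + 44 days = September 7, 1998.
Next gap: 49 days. September 7, 1998 + 49 days = October 26, 1998.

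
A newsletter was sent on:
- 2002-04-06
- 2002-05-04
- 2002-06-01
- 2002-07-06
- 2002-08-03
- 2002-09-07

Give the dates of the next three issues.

Gaps: 28, 28, 35, 28, 35 days — a mix of 28 and 35. Every date is a Saturday.
Each is the 1st Saturday of its month.
1st Saturday of October 2002: 2002-10-05.
November 2002 — 1st Saturday is 2002-11-02.
December 2002 — 1st Saturday is 2002-12-07.

2002-10-05, 2002-11-02, 2002-12-07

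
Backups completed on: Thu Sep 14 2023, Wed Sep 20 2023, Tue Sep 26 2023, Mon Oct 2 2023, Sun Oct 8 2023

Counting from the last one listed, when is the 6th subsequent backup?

Mon Nov 13 2023

Gaps between consecutive events: 6, 6, 6, 6 days — a constant 6-day interval.
Sun Oct 8 2023 + 6 days = Sat Oct 14 2023.
Sat Oct 14 2023 + 6 days = Fri Oct 20 2023.
Fri Oct 20 2023 + 6 days = Thu Oct 26 2023.
Thu Oct 26 2023 + 6 days = Wed Nov 1 2023.
Wed Nov 1 2023 + 6 days = Tue Nov 7 2023.
Tue Nov 7 2023 + 6 days = Mon Nov 13 2023.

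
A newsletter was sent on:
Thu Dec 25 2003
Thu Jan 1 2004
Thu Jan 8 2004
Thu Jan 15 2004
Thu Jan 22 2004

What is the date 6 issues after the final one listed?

The spacing is 7, 7, 7, 7 days — always 7 days.
Thu Jan 22 2004 + 7 days = Thu Jan 29 2004.
Thu Jan 29 2004 + 7 days = Thu Feb 5 2004.
Thu Feb 5 2004 + 7 days = Thu Feb 12 2004.
Thu Feb 12 2004 + 7 days = Thu Feb 19 2004.
Thu Feb 19 2004 + 7 days = Thu Feb 26 2004.
Thu Feb 26 2004 + 7 days = Thu Mar 4 2004.

Thu Mar 4 2004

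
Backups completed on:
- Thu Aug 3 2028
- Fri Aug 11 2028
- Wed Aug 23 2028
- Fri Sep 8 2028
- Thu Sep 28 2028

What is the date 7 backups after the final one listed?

The spacing grows by 4 each time: 8, 12, 16, 20 days.
Next gap: 24 days. Thu Sep 28 2028 + 24 days = Sun Oct 22 2028.
Next gap: 28 days. Sun Oct 22 2028 + 28 days = Sun Nov 19 2028.
Next gap: 32 days. Sun Nov 19 2028 + 32 days = Thu Dec 21 2028.
Next gap: 36 days. Thu Dec 21 2028 + 36 days = Fri Jan 26 2029.
Next gap: 40 days. Fri Jan 26 2029 + 40 days = Wed Mar 7 2029.
Next gap: 44 days. Wed Mar 7 2029 + 44 days = Fri Apr 20 2029.
Next gap: 48 days. Fri Apr 20 2029 + 48 days = Thu Jun 7 2029.

Thu Jun 7 2029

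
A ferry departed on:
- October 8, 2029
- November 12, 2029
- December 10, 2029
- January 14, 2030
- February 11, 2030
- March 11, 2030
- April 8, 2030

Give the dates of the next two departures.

All dates are Mondays, 35, 28, 35, 28, 28, 28 days apart.
Specifically, the 2nd Monday of each month.
May 2030 — 2nd Monday is May 13, 2030.
2nd Monday of June 2030: June 10, 2030.

May 13, 2030; June 10, 2030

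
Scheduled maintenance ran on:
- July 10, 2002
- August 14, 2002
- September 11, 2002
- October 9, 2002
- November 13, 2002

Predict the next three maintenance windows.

December 11, 2002; January 8, 2003; February 12, 2003

All dates are Wednesdays, 35, 28, 28, 35 days apart.
Specifically, the 2nd Wednesday of each month.
December 2002 — 2nd Wednesday is December 11, 2002.
2nd Wednesday of January 2003: January 8, 2003.
2nd Wednesday of February 2003: February 12, 2003.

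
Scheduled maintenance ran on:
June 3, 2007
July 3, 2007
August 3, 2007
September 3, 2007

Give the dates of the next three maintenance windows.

Each date is the 3rd; the gaps (30, 31, 31) track the month lengths.
The rule is the 3rd of each month.
October 2007: October 3, 2007.
November 2007: November 3, 2007.
December 2007: December 3, 2007.

October 3, 2007; November 3, 2007; December 3, 2007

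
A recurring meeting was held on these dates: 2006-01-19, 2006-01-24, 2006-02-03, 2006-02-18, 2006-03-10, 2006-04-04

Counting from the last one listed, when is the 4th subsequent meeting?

Intervals are 5, 10, 15, 20, 25 days — an arithmetic progression with common difference 5.
Next gap: 30 days. 2006-04-04 + 30 days = 2006-05-04.
Next gap: 35 days. 2006-05-04 + 35 days = 2006-06-08.
Next gap: 40 days. 2006-06-08 + 40 days = 2006-07-18.
Next gap: 45 days. 2006-07-18 + 45 days = 2006-09-01.

2006-09-01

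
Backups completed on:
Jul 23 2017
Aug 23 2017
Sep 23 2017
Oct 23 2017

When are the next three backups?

Nov 23 2017, Dec 23 2017, Jan 23 2018

Gaps: 31, 31, 30 days — not constant. Every event is on the 23rd of the month.
Pattern: the 23rd of each month.
November 2017: Nov 23 2017.
Next: December 2017 → Dec 23 2017.
Next: January 2018 → Jan 23 2018.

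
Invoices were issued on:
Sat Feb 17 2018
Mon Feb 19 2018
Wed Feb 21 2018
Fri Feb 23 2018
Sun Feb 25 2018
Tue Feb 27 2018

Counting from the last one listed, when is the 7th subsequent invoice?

Tue Mar 13 2018

Gaps between consecutive events: 2, 2, 2, 2, 2 days — a constant 2-day interval.
Tue Feb 27 2018 + 2 days = Thu Mar 1 2018.
Thu Mar 1 2018 + 2 days = Sat Mar 3 2018.
Sat Mar 3 2018 + 2 days = Mon Mar 5 2018.
Mon Mar 5 2018 + 2 days = Wed Mar 7 2018.
Wed Mar 7 2018 + 2 days = Fri Mar 9 2018.
Fri Mar 9 2018 + 2 days = Sun Mar 11 2018.
Sun Mar 11 2018 + 2 days = Tue Mar 13 2018.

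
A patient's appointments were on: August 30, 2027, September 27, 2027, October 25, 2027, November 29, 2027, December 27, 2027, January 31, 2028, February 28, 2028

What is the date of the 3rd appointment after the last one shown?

Every date is a Monday; gaps 28, 28, 35, 28, 35, 28 days.
Each is the last Monday of its month (at least one falls on the 29th or later, ruling out '4th Monday').
Last Monday of March 2028: March 27, 2028.
April 2028 ends with Monday April 24, 2028.
May 2028 ends with Monday May 29, 2028.

May 29, 2028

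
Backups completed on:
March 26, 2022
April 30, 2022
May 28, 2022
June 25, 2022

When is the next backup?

These are Saturdays with 35, 28, 28-day gaps.
Each is the final Saturday of its month — April 30, 2022 is past the 28th, so '4th Saturday' doesn't fit.
Last Saturday of July 2022: July 30, 2022.

July 30, 2022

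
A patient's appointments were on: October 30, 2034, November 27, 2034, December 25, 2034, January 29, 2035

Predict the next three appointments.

February 26, 2035; March 26, 2035; April 30, 2035

All Mondays; the gaps (28, 28, 35) vary with month length.
This is the last Monday of each month.
Last Monday of February 2035: February 26, 2035.
March 2035 ends with Monday March 26, 2035.
April 2035 ends with Monday April 30, 2035.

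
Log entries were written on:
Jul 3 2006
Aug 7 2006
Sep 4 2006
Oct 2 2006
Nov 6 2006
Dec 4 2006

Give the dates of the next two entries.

Jan 1 2007, Feb 5 2007

These are Mondays at 28- or 35-day spacing (35, 28, 28, 35, 28).
The pattern: 1st Monday of the month.
1st Monday of January 2007: Jan 1 2007.
February 2007 — 1st Monday is Feb 5 2007.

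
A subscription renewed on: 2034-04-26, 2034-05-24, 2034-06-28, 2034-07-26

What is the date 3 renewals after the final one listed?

2034-10-25

These are Wednesdays at 28- or 35-day spacing (28, 35, 28).
The pattern: 4th Wednesday of the month.
August 2034 — 4th Wednesday is 2034-08-23.
4th Wednesday of September 2034: 2034-09-27.
4th Wednesday of October 2034: 2034-10-25.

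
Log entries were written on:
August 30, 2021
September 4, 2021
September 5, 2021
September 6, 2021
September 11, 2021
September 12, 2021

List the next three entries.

The gap pattern 5, 1, 1, 5, 1 repeats every 3 events.
These are the Mondays, Saturdays and Sundays of each week.
Next Monday: September 13, 2021.
Next Saturday: September 18, 2021.
Next Sunday: September 19, 2021.

September 13, 2021; September 18, 2021; September 19, 2021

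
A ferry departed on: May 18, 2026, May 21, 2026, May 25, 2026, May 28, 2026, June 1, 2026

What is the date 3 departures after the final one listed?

June 11, 2026

Gaps: 3, 4, 3, 4 days — not constant, but cyclic with period 2.
The events fall on every Monday and Thursday.
The following Thursday is June 4, 2026.
Next Monday: June 8, 2026.
The following Thursday is June 11, 2026.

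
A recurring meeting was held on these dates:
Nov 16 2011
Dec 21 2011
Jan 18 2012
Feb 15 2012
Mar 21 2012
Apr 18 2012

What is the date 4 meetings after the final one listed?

Gaps: 35, 28, 28, 35, 28 days — a mix of 28 and 35. Every date is a Wednesday.
Each is the 3rd Wednesday of its month.
3rd Wednesday of May 2012: May 16 2012.
June 2012 — 3rd Wednesday is Jun 20 2012.
July 2012 — 3rd Wednesday is Jul 18 2012.
August 2012 — 3rd Wednesday is Aug 15 2012.

Aug 15 2012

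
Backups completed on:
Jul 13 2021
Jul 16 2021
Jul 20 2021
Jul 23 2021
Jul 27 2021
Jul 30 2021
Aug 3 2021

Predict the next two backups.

Gaps: 3, 4, 3, 4, 3, 4 days — not constant, but cyclic with period 2.
The events fall on every Tuesday and Friday.
Next Friday: Aug 6 2021.
The following Tuesday is Aug 10 2021.

Aug 6 2021, Aug 10 2021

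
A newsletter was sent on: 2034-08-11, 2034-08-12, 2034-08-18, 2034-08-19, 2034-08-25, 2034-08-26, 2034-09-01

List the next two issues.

2034-09-02, 2034-09-08

Every event lands on a Friday or Saturday (gaps cycle 1, 6, 1, 6, 1, 6).
So the schedule is: every Friday and Saturday.
The following Saturday is 2034-09-02.
Next Friday: 2034-09-08.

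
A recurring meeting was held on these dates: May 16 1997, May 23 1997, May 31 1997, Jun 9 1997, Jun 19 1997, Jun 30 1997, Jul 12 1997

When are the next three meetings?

Gaps: 7, 8, 9, 10, 11, 12 days — each gap is 1 larger than the previous one.
Next gap: 13 days. Jul 12 1997 + 13 days = Jul 25 1997.
Next gap: 14 days. Jul 25 1997 + 14 days = Aug 8 1997.
Next gap: 15 days. Aug 8 1997 + 15 days = Aug 23 1997.

Jul 25 1997, Aug 8 1997, Aug 23 1997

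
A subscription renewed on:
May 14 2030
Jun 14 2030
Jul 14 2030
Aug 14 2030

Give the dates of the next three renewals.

Gaps: 31, 30, 31 days — not constant. Every event is on the 14th of the month.
Pattern: the 14th of each month.
Next: September 2030 → Sep 14 2030.
October 2030: Oct 14 2030.
November 2030: Nov 14 2030.

Sep 14 2030, Oct 14 2030, Nov 14 2030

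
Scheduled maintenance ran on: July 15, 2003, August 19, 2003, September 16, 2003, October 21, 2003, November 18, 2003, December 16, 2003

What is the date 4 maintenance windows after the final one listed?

Gaps: 35, 28, 35, 28, 28 days — a mix of 28 and 35. Every date is a Tuesday.
Each is the 3rd Tuesday of its month.
January 2004 — 3rd Tuesday is January 20, 2004.
February 2004 — 3rd Tuesday is February 17, 2004.
March 2004 — 3rd Tuesday is March 16, 2004.
3rd Tuesday of April 2004: April 20, 2004.

April 20, 2004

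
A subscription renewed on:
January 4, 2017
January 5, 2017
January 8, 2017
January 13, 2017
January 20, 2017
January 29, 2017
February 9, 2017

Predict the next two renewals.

February 22, 2017; March 9, 2017

The spacing grows by 2 each time: 1, 3, 5, 7, 9, 11 days.
Next gap: 13 days. February 9, 2017 + 13 days = February 22, 2017.
Next gap: 15 days. February 22, 2017 + 15 days = March 9, 2017.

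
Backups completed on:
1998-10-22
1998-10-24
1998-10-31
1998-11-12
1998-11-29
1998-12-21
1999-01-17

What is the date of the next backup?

Intervals are 2, 7, 12, 17, 22, 27 days — an arithmetic progression with common difference 5.
Next gap: 32 days. 1999-01-17 + 32 days = 1999-02-18.

1999-02-18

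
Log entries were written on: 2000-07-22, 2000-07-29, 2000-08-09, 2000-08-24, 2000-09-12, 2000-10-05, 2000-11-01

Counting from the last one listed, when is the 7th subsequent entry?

Intervals are 7, 11, 15, 19, 23, 27 days — an arithmetic progression with common difference 4.
Next gap: 31 days. 2000-11-01 + 31 days = 2000-12-02.
Next gap: 35 days. 2000-12-02 + 35 days = 2001-01-06.
Next gap: 39 days. 2001-01-06 + 39 days = 2001-02-14.
Next gap: 43 days. 2001-02-14 + 43 days = 2001-03-29.
Next gap: 47 days. 2001-03-29 + 47 days = 2001-05-15.
Next gap: 51 days. 2001-05-15 + 51 days = 2001-07-05.
Next gap: 55 days. 2001-07-05 + 55 days = 2001-08-29.

2001-08-29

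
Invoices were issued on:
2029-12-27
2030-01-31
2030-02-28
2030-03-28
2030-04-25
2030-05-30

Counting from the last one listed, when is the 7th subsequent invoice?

2030-12-26

These are Thursdays with 35, 28, 28, 28, 35-day gaps.
Each is the final Thursday of its month — 2030-01-31 is past the 28th, so '4th Thursday' doesn't fit.
Last Thursday of June 2030: 2030-06-27.
July 2030 ends with Thursday 2030-07-25.
Last Thursday of August 2030: 2030-08-29.
September 2030 ends with Thursday 2030-09-26.
October 2030 ends with Thursday 2030-10-31.
November 2030 ends with Thursday 2030-11-28.
Last Thursday of December 2030: 2030-12-26.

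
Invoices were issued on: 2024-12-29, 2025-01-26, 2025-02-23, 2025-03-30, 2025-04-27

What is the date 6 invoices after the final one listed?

These are Sundays with 28, 28, 35, 28-day gaps.
Each is the final Sunday of its month — 2024-12-29 is past the 28th, so '4th Sunday' doesn't fit.
Last Sunday of May 2025: 2025-05-25.
June 2025 ends with Sunday 2025-06-29.
July 2025 ends with Sunday 2025-07-27.
Last Sunday of August 2025: 2025-08-31.
September 2025 ends with Sunday 2025-09-28.
October 2025 ends with Sunday 2025-10-26.

2025-10-26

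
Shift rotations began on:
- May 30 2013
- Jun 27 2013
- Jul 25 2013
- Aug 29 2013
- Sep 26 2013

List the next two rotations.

Every date is a Thursday; gaps 28, 28, 35, 28 days.
Each is the last Thursday of its month (at least one falls on the 29th or later, ruling out '4th Thursday').
October 2013 ends with Thursday Oct 31 2013.
November 2013 ends with Thursday Nov 28 2013.

Oct 31 2013, Nov 28 2013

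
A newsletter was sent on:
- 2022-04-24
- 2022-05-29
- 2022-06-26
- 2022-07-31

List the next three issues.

Every date is a Sunday; gaps 35, 28, 35 days.
Each is the last Sunday of its month (at least one falls on the 29th or later, ruling out '4th Sunday').
Last Sunday of August 2022: 2022-08-28.
September 2022 ends with Sunday 2022-09-25.
Last Sunday of October 2022: 2022-10-30.

2022-08-28, 2022-09-25, 2022-10-30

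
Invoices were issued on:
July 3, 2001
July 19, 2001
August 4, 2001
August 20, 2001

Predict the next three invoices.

Gaps between consecutive events: 16, 16, 16 days — a constant 16-day interval.
August 20, 2001 + 16 days = September 5, 2001.
September 5, 2001 + 16 days = September 21, 2001.
September 21, 2001 + 16 days = October 7, 2001.

September 5, 2001; September 21, 2001; October 7, 2001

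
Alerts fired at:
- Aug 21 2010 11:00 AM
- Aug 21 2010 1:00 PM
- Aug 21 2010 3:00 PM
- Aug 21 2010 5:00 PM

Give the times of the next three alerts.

Aug 21 2010 7:00 PM, Aug 21 2010 9:00 PM, Aug 21 2010 11:00 PM

Spacing: 2, 2, 2 h — constant 2 h.
Aug 21 2010 5:00 PM + 2 h = Aug 21 2010 7:00 PM.
Aug 21 2010 7:00 PM + 2 h = Aug 21 2010 9:00 PM.
Aug 21 2010 9:00 PM + 2 h = Aug 21 2010 11:00 PM.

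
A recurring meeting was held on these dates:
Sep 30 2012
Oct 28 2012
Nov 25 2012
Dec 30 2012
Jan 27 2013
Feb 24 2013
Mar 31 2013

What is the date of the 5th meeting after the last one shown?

Aug 25 2013

Every date is a Sunday; gaps 28, 28, 35, 28, 28, 35 days.
Each is the last Sunday of its month (at least one falls on the 29th or later, ruling out '4th Sunday').
April 2013 ends with Sunday Apr 28 2013.
May 2013 ends with Sunday May 26 2013.
Last Sunday of June 2013: Jun 30 2013.
July 2013 ends with Sunday Jul 28 2013.
Last Sunday of August 2013: Aug 25 2013.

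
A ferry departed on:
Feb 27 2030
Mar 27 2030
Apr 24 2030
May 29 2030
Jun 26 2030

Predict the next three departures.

These are Wednesdays with 28, 28, 35, 28-day gaps.
Each is the final Wednesday of its month — May 29 2030 is past the 28th, so '4th Wednesday' doesn't fit.
July 2030 ends with Wednesday Jul 31 2030.
Last Wednesday of August 2030: Aug 28 2030.
September 2030 ends with Wednesday Sep 25 2030.

Jul 31 2030, Aug 28 2030, Sep 25 2030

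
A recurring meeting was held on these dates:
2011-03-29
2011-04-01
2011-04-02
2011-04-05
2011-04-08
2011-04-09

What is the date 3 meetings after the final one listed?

The gap pattern 3, 1, 3, 3, 1 repeats every 3 events.
These are the Tuesdays, Fridays and Saturdays of each week.
The following Tuesday is 2011-04-12.
Next Friday: 2011-04-15.
Next Saturday: 2011-04-16.

2011-04-16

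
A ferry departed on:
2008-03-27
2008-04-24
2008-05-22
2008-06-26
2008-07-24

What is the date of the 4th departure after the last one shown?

Gaps: 28, 28, 35, 28 days — a mix of 28 and 35. Every date is a Thursday.
Each is the 4th Thursday of its month.
4th Thursday of August 2008: 2008-08-28.
September 2008 — 4th Thursday is 2008-09-25.
October 2008 — 4th Thursday is 2008-10-23.
4th Thursday of November 2008: 2008-11-27.

2008-11-27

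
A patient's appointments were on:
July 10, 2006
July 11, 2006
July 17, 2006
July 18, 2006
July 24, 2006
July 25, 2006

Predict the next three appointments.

Every event lands on a Monday or Tuesday (gaps cycle 1, 6, 1, 6, 1).
So the schedule is: every Monday and Tuesday.
The following Monday is July 31, 2006.
Next Tuesday: August 1, 2006.
The following Monday is August 7, 2006.

July 31, 2006; August 1, 2006; August 7, 2006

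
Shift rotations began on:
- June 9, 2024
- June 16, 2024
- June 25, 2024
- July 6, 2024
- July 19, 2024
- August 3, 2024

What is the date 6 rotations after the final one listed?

Intervals are 7, 9, 11, 13, 15 days — an arithmetic progression with common difference 2.
Next gap: 17 days. August 3, 2024 + 17 days = August 20, 2024.
Next gap: 19 days. August 20, 2024 + 19 days = September 8, 2024.
Next gap: 21 days. September 8, 2024 + 21 days = September 29, 2024.
Next gap: 23 days. September 29, 2024 + 23 days = October 22, 2024.
Next gap: 25 days. October 22, 2024 + 25 days = November 16, 2024.
Next gap: 27 days. November 16, 2024 + 27 days = December 13, 2024.

December 13, 2024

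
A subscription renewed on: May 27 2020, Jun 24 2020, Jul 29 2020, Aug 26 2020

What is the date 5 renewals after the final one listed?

Jan 27 2021

Every date is a Wednesday; gaps 28, 35, 28 days.
Each is the last Wednesday of its month (at least one falls on the 29th or later, ruling out '4th Wednesday').
Last Wednesday of September 2020: Sep 30 2020.
Last Wednesday of October 2020: Oct 28 2020.
November 2020 ends with Wednesday Nov 25 2020.
Last Wednesday of December 2020: Dec 30 2020.
January 2021 ends with Wednesday Jan 27 2021.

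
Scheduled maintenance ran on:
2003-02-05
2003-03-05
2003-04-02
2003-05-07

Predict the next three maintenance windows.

These are Wednesdays at 28- or 35-day spacing (28, 28, 35).
The pattern: 1st Wednesday of the month.
1st Wednesday of June 2003: 2003-06-04.
July 2003 — 1st Wednesday is 2003-07-02.
August 2003 — 1st Wednesday is 2003-08-06.

2003-06-04, 2003-07-02, 2003-08-06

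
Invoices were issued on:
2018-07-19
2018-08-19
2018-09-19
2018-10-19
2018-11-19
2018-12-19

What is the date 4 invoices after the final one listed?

Gaps: 31, 31, 30, 31, 30 days — not constant. Every event is on the 19th of the month.
Pattern: the 19th of each month.
Next: January 2019 → 2019-01-19.
February 2019: 2019-02-19.
March 2019: 2019-03-19.
April 2019: 2019-04-19.

2019-04-19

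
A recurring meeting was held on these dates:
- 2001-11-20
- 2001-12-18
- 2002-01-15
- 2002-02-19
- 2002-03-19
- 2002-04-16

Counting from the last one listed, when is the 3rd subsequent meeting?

Gaps: 28, 28, 35, 28, 28 days — a mix of 28 and 35. Every date is a Tuesday.
Each is the 3rd Tuesday of its month.
May 2002 — 3rd Tuesday is 2002-05-21.
3rd Tuesday of June 2002: 2002-06-18.
3rd Tuesday of July 2002: 2002-07-16.

2002-07-16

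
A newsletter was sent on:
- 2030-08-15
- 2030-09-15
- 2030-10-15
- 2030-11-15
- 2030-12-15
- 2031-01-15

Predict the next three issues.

Gaps: 31, 30, 31, 30, 31 days — not constant. Every event is on the 15th of the month.
Pattern: the 15th of each month.
Next: February 2031 → 2031-02-15.
March 2031: 2031-03-15.
April 2031: 2031-04-15.

2031-02-15, 2031-03-15, 2031-04-15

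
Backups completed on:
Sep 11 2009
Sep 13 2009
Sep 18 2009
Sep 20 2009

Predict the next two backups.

Sep 25 2009, Sep 27 2009

Every event lands on a Friday or Sunday (gaps cycle 2, 5, 2).
So the schedule is: every Friday and Sunday.
The following Friday is Sep 25 2009.
Next Sunday: Sep 27 2009.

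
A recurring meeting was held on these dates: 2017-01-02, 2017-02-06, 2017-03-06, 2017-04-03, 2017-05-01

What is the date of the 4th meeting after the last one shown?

All dates are Mondays, 35, 28, 28, 28 days apart.
Specifically, the 1st Monday of each month.
June 2017 — 1st Monday is 2017-06-05.
1st Monday of July 2017: 2017-07-03.
1st Monday of August 2017: 2017-08-07.
1st Monday of September 2017: 2017-09-04.

2017-09-04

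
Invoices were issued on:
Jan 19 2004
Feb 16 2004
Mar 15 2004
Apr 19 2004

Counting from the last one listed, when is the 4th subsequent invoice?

Aug 16 2004

All dates are Mondays, 28, 28, 35 days apart.
Specifically, the 3rd Monday of each month.
3rd Monday of May 2004: May 17 2004.
June 2004 — 3rd Monday is Jun 21 2004.
3rd Monday of July 2004: Jul 19 2004.
August 2004 — 3rd Monday is Aug 16 2004.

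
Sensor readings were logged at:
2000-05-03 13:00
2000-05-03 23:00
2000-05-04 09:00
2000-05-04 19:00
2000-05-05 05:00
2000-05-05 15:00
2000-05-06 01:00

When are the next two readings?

2000-05-06 11:00, 2000-05-06 21:00

Spacing: 10, 10, 10, 10, 10, 10 h — constant 10 h.
2000-05-06 01:00 + 10 h = 2000-05-06 11:00.
2000-05-06 11:00 + 10 h = 2000-05-06 21:00.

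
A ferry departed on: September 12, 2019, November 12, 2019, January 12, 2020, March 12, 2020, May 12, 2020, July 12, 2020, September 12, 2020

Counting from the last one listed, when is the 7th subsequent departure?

Gaps: 61, 61, 60, 61, 61, 62 days — not constant. Every event is on the 12th of the month.
Pattern: the 12th of every 2 months.
November 2020: November 12, 2020.
January 2021: January 12, 2021.
Next: March 2021 → March 12, 2021.
May 2021: May 12, 2021.
July 2021: July 12, 2021.
Next: September 2021 → September 12, 2021.
Next: November 2021 → November 12, 2021.

November 12, 2021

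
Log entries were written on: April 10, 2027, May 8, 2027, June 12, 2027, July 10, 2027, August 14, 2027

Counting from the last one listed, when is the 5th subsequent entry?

Gaps: 28, 35, 28, 35 days — a mix of 28 and 35. Every date is a Saturday.
Each is the 2nd Saturday of its month.
2nd Saturday of September 2027: September 11, 2027.
2nd Saturday of October 2027: October 9, 2027.
November 2027 — 2nd Saturday is November 13, 2027.
December 2027 — 2nd Saturday is December 11, 2027.
January 2028 — 2nd Saturday is January 8, 2028.

January 8, 2028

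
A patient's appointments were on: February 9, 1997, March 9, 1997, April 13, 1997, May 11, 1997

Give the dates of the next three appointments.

These are Sundays at 28- or 35-day spacing (28, 35, 28).
The pattern: 2nd Sunday of the month.
June 1997 — 2nd Sunday is June 8, 1997.
2nd Sunday of July 1997: July 13, 1997.
August 1997 — 2nd Sunday is August 10, 1997.

June 8, 1997; July 13, 1997; August 10, 1997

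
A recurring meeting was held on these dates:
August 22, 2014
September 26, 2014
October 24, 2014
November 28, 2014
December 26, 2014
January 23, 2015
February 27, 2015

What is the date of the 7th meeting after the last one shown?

All dates are Fridays, 35, 28, 35, 28, 28, 35 days apart.
Specifically, the 4th Friday of each month.
March 2015 — 4th Friday is March 27, 2015.
4th Friday of April 2015: April 24, 2015.
4th Friday of May 2015: May 22, 2015.
4th Friday of June 2015: June 26, 2015.
4th Friday of July 2015: July 24, 2015.
August 2015 — 4th Friday is August 28, 2015.
September 2015 — 4th Friday is September 25, 2015.

September 25, 2015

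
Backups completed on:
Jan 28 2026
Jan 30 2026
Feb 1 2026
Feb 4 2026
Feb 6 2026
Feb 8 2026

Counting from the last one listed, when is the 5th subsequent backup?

Feb 20 2026

Every event lands on a Wednesday or Friday or Sunday (gaps cycle 2, 2, 3, 2, 2).
So the schedule is: every Wednesday, Friday and Sunday.
The following Wednesday is Feb 11 2026.
The following Friday is Feb 13 2026.
Next Sunday: Feb 15 2026.
Next Wednesday: Feb 18 2026.
The following Friday is Feb 20 2026.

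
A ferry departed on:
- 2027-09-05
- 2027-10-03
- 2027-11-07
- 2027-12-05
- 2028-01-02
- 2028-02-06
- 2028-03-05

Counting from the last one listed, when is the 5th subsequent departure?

All dates are Sundays, 28, 35, 28, 28, 35, 28 days apart.
Specifically, the 1st Sunday of each month.
April 2028 — 1st Sunday is 2028-04-02.
May 2028 — 1st Sunday is 2028-05-07.
1st Sunday of June 2028: 2028-06-04.
July 2028 — 1st Sunday is 2028-07-02.
1st Sunday of August 2028: 2028-08-06.

2028-08-06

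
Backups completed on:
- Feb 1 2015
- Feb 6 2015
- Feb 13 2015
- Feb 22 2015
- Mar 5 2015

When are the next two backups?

Mar 18 2015, Apr 2 2015

The spacing grows by 2 each time: 5, 7, 9, 11 days.
Next gap: 13 days. Mar 5 2015 + 13 days = Mar 18 2015.
Next gap: 15 days. Mar 18 2015 + 15 days = Apr 2 2015.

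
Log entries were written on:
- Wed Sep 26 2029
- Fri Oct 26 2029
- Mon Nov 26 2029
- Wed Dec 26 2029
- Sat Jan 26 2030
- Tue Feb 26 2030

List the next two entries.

Each date is the 26th; the gaps (30, 31, 30, 31, 31) track the month lengths.
The rule is the 26th of each month.
March 2030: Tue Mar 26 2030.
April 2030: Fri Apr 26 2030.

Tue Mar 26 2030, Fri Apr 26 2030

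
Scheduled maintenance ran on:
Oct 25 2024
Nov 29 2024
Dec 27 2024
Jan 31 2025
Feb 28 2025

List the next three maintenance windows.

All Fridays; the gaps (35, 28, 35, 28) vary with month length.
This is the last Friday of each month.
March 2025 ends with Friday Mar 28 2025.
Last Friday of April 2025: Apr 25 2025.
May 2025 ends with Friday May 30 2025.

Mar 28 2025, Apr 25 2025, May 30 2025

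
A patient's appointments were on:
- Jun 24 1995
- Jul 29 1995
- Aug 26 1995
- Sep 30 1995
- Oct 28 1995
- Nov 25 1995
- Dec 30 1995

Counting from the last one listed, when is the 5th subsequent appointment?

These are Saturdays with 35, 28, 35, 28, 28, 35-day gaps.
Each is the final Saturday of its month — Jul 29 1995 is past the 28th, so '4th Saturday' doesn't fit.
Last Saturday of January 1996: Jan 27 1996.
Last Saturday of February 1996: Feb 24 1996.
March 1996 ends with Saturday Mar 30 1996.
April 1996 ends with Saturday Apr 27 1996.
May 1996 ends with Saturday May 25 1996.

May 25 1996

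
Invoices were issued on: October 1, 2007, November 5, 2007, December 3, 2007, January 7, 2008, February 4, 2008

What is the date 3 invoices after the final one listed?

Gaps: 35, 28, 35, 28 days — a mix of 28 and 35. Every date is a Monday.
Each is the 1st Monday of its month.
March 2008 — 1st Monday is March 3, 2008.
1st Monday of April 2008: April 7, 2008.
1st Monday of May 2008: May 5, 2008.

May 5, 2008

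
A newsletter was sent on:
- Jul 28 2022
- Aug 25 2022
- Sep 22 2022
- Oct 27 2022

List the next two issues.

Nov 24 2022, Dec 22 2022

These are Thursdays at 28- or 35-day spacing (28, 28, 35).
The pattern: 4th Thursday of the month.
4th Thursday of November 2022: Nov 24 2022.
4th Thursday of December 2022: Dec 22 2022.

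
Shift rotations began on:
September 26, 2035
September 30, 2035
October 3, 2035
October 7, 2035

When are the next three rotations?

October 10, 2035; October 14, 2035; October 17, 2035

The gap pattern 4, 3, 4 repeats every 2 events.
These are the Wednesdays and Sundays of each week.
The following Wednesday is October 10, 2035.
The following Sunday is October 14, 2035.
Next Wednesday: October 17, 2035.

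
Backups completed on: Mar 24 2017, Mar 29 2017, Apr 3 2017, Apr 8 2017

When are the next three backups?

Apr 13 2017, Apr 18 2017, Apr 23 2017

The spacing is 5, 5, 5 days — always 5 days.
Apr 8 2017 + 5 days = Apr 13 2017.
Apr 13 2017 + 5 days = Apr 18 2017.
Apr 18 2017 + 5 days = Apr 23 2017.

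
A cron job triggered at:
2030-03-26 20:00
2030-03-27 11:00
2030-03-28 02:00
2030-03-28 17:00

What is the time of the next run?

Gaps: 15, 15, 15 hours — each event is 15 hours after the previous one.
2030-03-28 17:00 + 15 h = 2030-03-29 08:00.

2030-03-29 08:00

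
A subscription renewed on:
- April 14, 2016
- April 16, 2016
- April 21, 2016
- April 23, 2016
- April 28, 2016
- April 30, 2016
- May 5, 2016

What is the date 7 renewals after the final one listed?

The gap pattern 2, 5, 2, 5, 2, 5 repeats every 2 events.
These are the Thursdays and Saturdays of each week.
Next Saturday: May 7, 2016.
Next Thursday: May 12, 2016.
Next Saturday: May 14, 2016.
The following Thursday is May 19, 2016.
The following Saturday is May 21, 2016.
Next Thursday: May 26, 2016.
The following Saturday is May 28, 2016.

May 28, 2016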